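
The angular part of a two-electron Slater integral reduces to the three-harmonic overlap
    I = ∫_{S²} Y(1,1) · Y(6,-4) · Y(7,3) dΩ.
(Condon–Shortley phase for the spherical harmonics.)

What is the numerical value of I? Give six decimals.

Checks pass: Σm=0; 14 even; l₃=7∈[5,7].
(2·1+1)(2·6+1)(2·7+1) = 585
Δ: 0! 2! 12! / 15! → 1/1365
sum: t=0:+1/518400 = 1/518400
3j²(1 6 7; 0 0 0) = Δ·Π!·Σ² = 7/195  (sign -1)
sum: t=0:+1/14515200 = 1/14515200
3j²(1 6 7; 1 -4 3) = Δ·Π!·Σ² = 2/455  (sign +1)
combine: 4πI² = 585·7/195·2/455 = 6/65
take √, sign -1: I = -0.08570655

-0.085707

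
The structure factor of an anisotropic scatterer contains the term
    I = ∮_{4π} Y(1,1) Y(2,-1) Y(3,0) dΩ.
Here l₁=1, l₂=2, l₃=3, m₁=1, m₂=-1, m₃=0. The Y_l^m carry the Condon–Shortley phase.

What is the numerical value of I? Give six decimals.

0.143048

Checks pass: Σm=0; 6 even; l₃=3∈[1,3].
(2·1+1)(2·2+1)(2·3+1) = 105
Δ: 0! 2! 4! / 7! → 1/105
sum: t=0:+1/4 = 1/4
3j²(1 2 3; 0 0 0) = Δ·Π!·Σ² = 3/35  (sign -1)
sum: t=0:+1/12 = 1/12
3j²(1 2 3; 1 -1 0) = Δ·Π!·Σ² = 1/35  (sign -1)
combine: 4πI² = 105·3/35·1/35 = 9/35
take √, sign +1: I = 0.14304817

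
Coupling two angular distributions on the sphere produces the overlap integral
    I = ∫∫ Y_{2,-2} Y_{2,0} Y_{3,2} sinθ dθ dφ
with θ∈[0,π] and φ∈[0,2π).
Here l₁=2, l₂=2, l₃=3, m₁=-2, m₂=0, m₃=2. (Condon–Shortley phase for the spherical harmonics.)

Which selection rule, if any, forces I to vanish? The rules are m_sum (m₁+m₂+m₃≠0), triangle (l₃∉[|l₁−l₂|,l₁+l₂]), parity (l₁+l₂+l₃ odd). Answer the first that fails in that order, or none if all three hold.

m₁+m₂+m₃ = -2 + 0 + 2 = 0  ✓
triangle: |2−2|=0 ≤ l₃=3 ≤ 2+2=4  ✓
parity: l₁+l₂+l₃ = 7 is odd  ✗

parity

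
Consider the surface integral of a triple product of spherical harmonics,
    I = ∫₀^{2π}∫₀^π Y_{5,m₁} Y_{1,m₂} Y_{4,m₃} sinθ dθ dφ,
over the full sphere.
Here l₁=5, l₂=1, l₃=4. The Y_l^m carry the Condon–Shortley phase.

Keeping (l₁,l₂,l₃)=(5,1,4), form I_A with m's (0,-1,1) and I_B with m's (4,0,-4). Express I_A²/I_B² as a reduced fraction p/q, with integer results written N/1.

Same 5,1,4: normalisation and zero-m 3j drop out of the ratio.
A: Δ: 2! 8! 0! / 11! → 1/495; sum: t=0:+1/1440 = 1/1440; 3j²(5 1 4; 0 -1 1) = Δ·Π!·Σ² = 2/99  (sign -1)
B: Δ: 2! 8! 0! / 11! → 1/495; sum: t=1:−1/40320 = -1/40320; 3j²(5 1 4; 4 0 -4) = Δ·Π!·Σ² = 1/55  (sign -1)
I_A²/I_B² = (2/99)/(1/55) = 10/9

10/9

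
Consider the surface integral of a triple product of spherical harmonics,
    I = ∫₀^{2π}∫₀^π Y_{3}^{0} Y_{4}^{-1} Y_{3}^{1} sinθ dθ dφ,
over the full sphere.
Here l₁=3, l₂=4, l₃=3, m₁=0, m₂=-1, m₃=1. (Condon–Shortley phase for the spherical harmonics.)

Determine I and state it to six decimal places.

Checks pass: Σm=0; 10 even; l₃=3∈[1,7].
(2·3+1)(2·4+1)(2·3+1) = 441
Δ: 4! 2! 4! / 11! → 1/34650
sum: t=1:−1/72 t=2:+1/16 t=3:−1/72 = 5/144
3j²(3 4 3; 0 0 0) = Δ·Π!·Σ² = 2/77  (sign -1)
sum: t=1:−1/48 t=2:+1/24 t=3:−1/288 = 5/288
3j²(3 4 3; 0 -1 1) = Δ·Π!·Σ² = 5/462  (sign +1)
combine: 4πI² = 441·2/77·5/462 = 15/121
take √, sign -1: I = -0.09932258

-0.099323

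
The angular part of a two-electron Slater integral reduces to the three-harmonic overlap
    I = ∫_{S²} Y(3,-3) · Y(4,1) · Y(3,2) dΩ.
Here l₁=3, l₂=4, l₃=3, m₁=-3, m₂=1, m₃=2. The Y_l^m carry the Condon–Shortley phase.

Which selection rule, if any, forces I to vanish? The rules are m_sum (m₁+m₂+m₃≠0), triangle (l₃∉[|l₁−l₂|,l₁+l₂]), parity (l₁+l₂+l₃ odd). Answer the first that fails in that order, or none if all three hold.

azimuthal sum: -3 + 1 + 2 = 0  ✓
1 ≤ 3 ≤ 7 (triangle on l)  ✓
L = 3 + 4 + 3 = 10 (even)  ✓

none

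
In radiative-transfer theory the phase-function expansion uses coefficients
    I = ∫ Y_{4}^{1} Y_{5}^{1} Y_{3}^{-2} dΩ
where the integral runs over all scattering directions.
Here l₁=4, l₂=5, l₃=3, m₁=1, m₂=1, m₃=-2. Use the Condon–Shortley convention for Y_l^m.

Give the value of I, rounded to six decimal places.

m-sum 0 ✓  L=12 even ✓  1≤3≤9 ✓
Π(2lᵢ+1) = 9×11×7 = 693
triangle coeff Δ(4,5,3) = 1/180180
Σ_t [2,4]: t=2:+1/576 t=3:−1/144 t=4:+1/576 = -1/288
(3j)²=20/1001 [(4 5 3; 0 0 0)], sign=+1
Σ_t [2,3]: t=2:+1/1152 t=3:−1/432 = -5/3456
(3j)²=625/36036 [(4 5 3; 1 1 -2)], sign=+1
⇒ 4πI² = 3125/13013
I = (+1)√(3125/13013/(4π)) = 0.13823925

0.138239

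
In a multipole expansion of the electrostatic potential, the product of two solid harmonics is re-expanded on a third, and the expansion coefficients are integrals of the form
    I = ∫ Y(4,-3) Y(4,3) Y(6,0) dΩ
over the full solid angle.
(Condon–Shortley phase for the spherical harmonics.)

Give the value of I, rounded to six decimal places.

Rules hold: Σm=0, L=14 even, 0≤6≤8.
N = 9·9·13 = 1053
Δ = 2!·6!·6!/15! = 1/1261260
Racah Σ t=0..2: t=0:+1/4608 t=1:−1/1296 t=2:+1/4608 = -7/20736
⇒ 3j(4 4 6; 0 0 0)² = 20/1287, sgn -1
Racah Σ t=1..2: t=1:−1/518400 t=2:+1/28800 = 17/518400
⇒ 3j(4 4 6; -3 3 0)² = 289/25740, sgn +1
4πI² = N·(3j₀)²·(3jₘ)² = 289/1573
I = -1·√(0.183725/4π) = -0.12091485

-0.120915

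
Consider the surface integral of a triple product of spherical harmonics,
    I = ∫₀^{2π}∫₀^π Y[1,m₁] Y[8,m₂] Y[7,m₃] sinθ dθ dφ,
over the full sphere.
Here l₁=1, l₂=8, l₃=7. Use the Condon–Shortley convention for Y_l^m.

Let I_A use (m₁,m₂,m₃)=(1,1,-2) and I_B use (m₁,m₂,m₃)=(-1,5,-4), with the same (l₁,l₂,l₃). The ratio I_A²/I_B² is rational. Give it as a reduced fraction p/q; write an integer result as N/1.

l's match ⇒ only the (l;m) 3-j factors differ between A and B.
A: triangle coeff Δ(1,8,7) = 1/2040; Σ_t [0,0]: t=0:+1/87091200 = 1/87091200; (3j)²=7/680 [(1 8 7; 1 1 -2)], sign=-1
B: triangle coeff Δ(1,8,7) = 1/2040; Σ_t [2,2]: t=2:+1/479001600 = 1/479001600; (3j)²=13/340 [(1 8 7; -1 5 -4)], sign=-1
I_A²/I_B² = (7/680)/(13/340) = 7/26

7/26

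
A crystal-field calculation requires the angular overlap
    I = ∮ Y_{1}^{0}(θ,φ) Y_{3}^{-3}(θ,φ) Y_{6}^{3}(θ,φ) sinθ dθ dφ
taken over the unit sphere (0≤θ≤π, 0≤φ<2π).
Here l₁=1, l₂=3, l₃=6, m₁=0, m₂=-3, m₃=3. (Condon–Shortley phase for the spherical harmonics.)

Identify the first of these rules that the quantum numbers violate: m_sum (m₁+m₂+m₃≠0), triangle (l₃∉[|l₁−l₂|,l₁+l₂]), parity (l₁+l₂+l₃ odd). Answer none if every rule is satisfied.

Σmᵢ = 0  ✓
l₃∈[|l₁−l₂|,l₁+l₂]=[2,4], have l₃=6  ✗
Σlᵢ = 10 ⇒ even

triangle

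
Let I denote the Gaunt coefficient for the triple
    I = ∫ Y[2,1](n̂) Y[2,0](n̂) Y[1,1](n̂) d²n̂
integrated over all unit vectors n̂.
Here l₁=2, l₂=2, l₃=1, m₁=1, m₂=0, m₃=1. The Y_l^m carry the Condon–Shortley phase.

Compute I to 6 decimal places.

0.000000

1 + 0 + 1 = 2 ≠ 0: azimuthal integral kills it; I = 0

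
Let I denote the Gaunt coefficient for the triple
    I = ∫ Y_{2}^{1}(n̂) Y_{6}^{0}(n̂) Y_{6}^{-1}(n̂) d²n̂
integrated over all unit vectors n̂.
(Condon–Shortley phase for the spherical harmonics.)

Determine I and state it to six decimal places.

Rules hold: Σm=0, L=14 even, 4≤6≤8.
N = 5·13·13 = 845
Δ = 2!·2!·10!/15! = 1/90090
Racah Σ t=0..2: t=0:+1/69120 t=1:−1/14400 t=2:+1/69120 = -7/172800
⇒ 3j(2 6 6; 0 0 0)² = 14/715, sgn -1
Racah Σ t=0..1: t=0:+1/34560 t=1:−1/28800 = -1/172800
⇒ 3j(2 6 6; 1 0 -1)² = 1/1430, sgn +1
4πI² = N·(3j₀)²·(3jₘ)² = 7/605
I = -1·√(0.0115702/4π) = -0.03034355

-0.030344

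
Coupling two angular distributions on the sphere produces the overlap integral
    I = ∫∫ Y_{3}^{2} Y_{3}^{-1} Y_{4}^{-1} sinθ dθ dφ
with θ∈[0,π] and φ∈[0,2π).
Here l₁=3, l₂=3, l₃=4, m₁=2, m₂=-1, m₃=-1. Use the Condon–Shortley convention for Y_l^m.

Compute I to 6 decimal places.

Checks pass: Σm=0; 10 even; l₃=4∈[0,6].
(2·3+1)(2·3+1)(2·4+1) = 441
Δ: 2! 4! 4! / 11! → 1/34650
sum: t=0:+1/72 t=1:−1/16 t=2:+1/72 = -5/144
3j²(3 3 4; 0 0 0) = Δ·Π!·Σ² = 2/77  (sign -1)
sum: t=0:+1/48 t=1:−1/144 = 1/72
3j²(3 3 4; 2 -1 -1) = Δ·Π!·Σ² = 16/693  (sign -1)
combine: 4πI² = 441·2/77·16/693 = 32/121
take √, sign +1: I = 0.14506992

0.145070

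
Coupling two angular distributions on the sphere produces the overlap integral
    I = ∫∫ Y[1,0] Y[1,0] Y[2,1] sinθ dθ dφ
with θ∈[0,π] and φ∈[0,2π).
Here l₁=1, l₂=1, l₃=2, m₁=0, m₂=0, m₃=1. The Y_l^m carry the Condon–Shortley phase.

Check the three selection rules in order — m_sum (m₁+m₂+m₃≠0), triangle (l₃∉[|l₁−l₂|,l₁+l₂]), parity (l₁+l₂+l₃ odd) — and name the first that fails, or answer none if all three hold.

m_sum

azimuthal sum: 0 + 0 + 1 = 1  ✗
0 ≤ 2 ≤ 2 (triangle on l)
L = 1 + 1 + 2 = 4 (even)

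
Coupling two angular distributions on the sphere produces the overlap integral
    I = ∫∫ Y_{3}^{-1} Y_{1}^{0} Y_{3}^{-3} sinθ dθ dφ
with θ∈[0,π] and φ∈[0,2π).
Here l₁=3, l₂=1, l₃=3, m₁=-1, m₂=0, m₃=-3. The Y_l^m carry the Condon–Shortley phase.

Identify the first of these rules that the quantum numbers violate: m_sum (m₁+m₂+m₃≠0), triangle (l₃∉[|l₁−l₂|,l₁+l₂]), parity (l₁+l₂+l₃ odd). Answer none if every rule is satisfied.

m₁+m₂+m₃ = -1 + 0 − 3 = -4  ✗
triangle: |3−1|=2 ≤ l₃=3 ≤ 3+1=4
parity: l₁+l₂+l₃ = 7 is odd

m_sum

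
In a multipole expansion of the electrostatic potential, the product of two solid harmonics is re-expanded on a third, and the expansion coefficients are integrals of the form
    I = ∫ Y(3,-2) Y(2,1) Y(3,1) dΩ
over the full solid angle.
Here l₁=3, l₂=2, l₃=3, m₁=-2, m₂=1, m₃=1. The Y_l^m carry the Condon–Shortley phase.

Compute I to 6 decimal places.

0.162868

Rules hold: Σm=0, L=8 even, 1≤3≤5.
N = 7·5·7 = 245
Δ = 2!·4!·2!/9! = 1/3780
Racah Σ t=0..2: t=0:+1/24 t=1:−1/4 t=2:+1/24 = -1/6
⇒ 3j(3 2 3; 0 0 0)² = 4/105, sgn +1
Racah Σ t=1..2: t=1:−1/48 t=2:+1/12 = 1/16
⇒ 3j(3 2 3; -2 1 1)² = 1/28, sgn +1
4πI² = N·(3j₀)²·(3jₘ)² = 1/3
I = +1·√(0.333333/4π) = 0.16286750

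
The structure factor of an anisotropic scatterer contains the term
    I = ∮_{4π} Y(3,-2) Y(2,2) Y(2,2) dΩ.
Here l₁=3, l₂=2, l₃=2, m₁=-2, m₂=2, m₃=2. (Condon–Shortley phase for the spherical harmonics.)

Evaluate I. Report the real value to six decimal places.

0.000000

-2 + 2 + 2 = 2 ≠ 0: azimuthal integral kills it; I = 0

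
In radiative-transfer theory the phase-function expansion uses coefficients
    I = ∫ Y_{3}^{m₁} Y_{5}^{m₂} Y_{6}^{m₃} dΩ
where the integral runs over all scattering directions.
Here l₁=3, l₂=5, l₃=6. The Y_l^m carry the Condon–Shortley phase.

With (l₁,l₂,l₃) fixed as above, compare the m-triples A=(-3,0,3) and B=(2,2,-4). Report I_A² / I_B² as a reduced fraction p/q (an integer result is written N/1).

14/3

Shared (l₁,l₂,l₃)=(3,5,6): N and (l;000)² cancel in I_A²/I_B².
A: Δ = 2!·4!·8!/15! = 1/675675; Racah Σ t=2..2: t=2:+1/34560 = 1/34560; ⇒ 3j(3 5 6; -3 0 3)² = 4/143, sgn -1
B: Δ = 2!·4!·8!/15! = 1/675675; Racah Σ t=0..1: t=0:+1/60480 t=1:−1/34560 = -1/80640; ⇒ 3j(3 5 6; 2 2 -4)² = 6/1001, sgn -1
I_A²/I_B² = (4/143)/(6/1001) = 14/3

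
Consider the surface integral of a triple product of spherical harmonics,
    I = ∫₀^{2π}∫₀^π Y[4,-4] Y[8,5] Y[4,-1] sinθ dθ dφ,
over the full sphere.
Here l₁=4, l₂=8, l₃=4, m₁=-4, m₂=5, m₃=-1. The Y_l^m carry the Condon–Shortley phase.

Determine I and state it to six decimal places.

-0.120149

Rules hold: Σm=0, L=16 even, 4≤4≤12.
N = 9·17·9 = 1377
Δ = 8!·0!·8!/17! = 1/218790
Racah Σ t=4..4: t=4:+1/331776 = 1/331776
⇒ 3j(4 8 4; 0 0 0)² = 490/21879, sgn +1
Racah Σ t=8..8: t=8:+1/29030400 = 1/29030400
⇒ 3j(4 8 4; -4 5 -1)² = 1/170, sgn -1
4πI² = N·(3j₀)²·(3jₘ)² = 441/2431
I = -1·√(0.181407/4π) = -0.12014948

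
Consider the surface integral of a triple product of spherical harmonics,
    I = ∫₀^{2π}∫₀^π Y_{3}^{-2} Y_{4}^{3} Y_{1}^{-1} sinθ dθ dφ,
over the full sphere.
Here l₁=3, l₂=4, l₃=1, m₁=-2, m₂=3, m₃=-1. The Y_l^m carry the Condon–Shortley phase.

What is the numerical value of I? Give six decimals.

-0.282095

Rules hold: Σm=0, L=8 even, 1≤1≤7.
N = 7·9·3 = 189
Δ = 6!·0!·2!/9! = 1/252
Racah Σ t=3..3: t=3:−1/36 = -1/36
⇒ 3j(3 4 1; 0 0 0)² = 4/63, sgn +1
Racah Σ t=5..5: t=5:−1/240 = -1/240
⇒ 3j(3 4 1; -2 3 -1)² = 1/12, sgn -1
4πI² = N·(3j₀)²·(3jₘ)² = 1/1
I = -1·√(1/4π) = -0.28209479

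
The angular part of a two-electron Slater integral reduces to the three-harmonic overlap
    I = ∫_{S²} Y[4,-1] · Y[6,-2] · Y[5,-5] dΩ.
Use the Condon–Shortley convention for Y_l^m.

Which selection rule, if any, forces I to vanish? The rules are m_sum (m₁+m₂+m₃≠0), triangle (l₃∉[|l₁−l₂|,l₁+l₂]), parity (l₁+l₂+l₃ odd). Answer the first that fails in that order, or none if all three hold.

azimuthal sum: -1 − 2 − 5 = -8  ✗
2 ≤ 5 ≤ 10 (triangle on l)
L = 4 + 6 + 5 = 15 (odd)

m_sum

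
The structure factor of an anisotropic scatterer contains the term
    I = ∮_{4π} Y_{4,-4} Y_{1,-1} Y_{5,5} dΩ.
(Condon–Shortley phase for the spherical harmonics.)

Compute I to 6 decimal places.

-0.329416

m-sum 0 ✓  L=10 even ✓  3≤5≤5 ✓
Π(2lᵢ+1) = 9×3×11 = 297
triangle coeff Δ(4,1,5) = 1/495
Σ_t [0,0]: t=0:+1/576 = 1/576
(3j)²=5/99 [(4 1 5; 0 0 0)], sign=-1
Σ_t [0,0]: t=0:+1/80640 = 1/80640
(3j)²=1/11 [(4 1 5; -4 -1 5)], sign=+1
⇒ 4πI² = 15/11
I = (-1)√(15/11/(4π)) = -0.32941575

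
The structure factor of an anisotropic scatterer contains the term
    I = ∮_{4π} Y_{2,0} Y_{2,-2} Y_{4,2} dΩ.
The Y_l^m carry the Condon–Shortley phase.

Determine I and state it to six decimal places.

0.156078

Rules hold: Σm=0, L=8 even, 0≤4≤4.
N = 5·5·9 = 225
Δ = 0!·4!·4!/9! = 1/630
Racah Σ t=0..0: t=0:+1/16 = 1/16
⇒ 3j(2 2 4; 0 0 0)² = 2/35, sgn +1
Racah Σ t=0..0: t=0:+1/96 = 1/96
⇒ 3j(2 2 4; 0 -2 2)² = 1/42, sgn +1
4πI² = N·(3j₀)²·(3jₘ)² = 15/49
I = +1·√(0.306122/4π) = 0.15607835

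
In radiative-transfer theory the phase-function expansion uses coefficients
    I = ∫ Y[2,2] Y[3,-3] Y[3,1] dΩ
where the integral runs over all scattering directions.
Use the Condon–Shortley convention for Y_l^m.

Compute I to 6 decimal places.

Rules hold: Σm=0, L=8 even, 1≤3≤5.
N = 5·7·7 = 245
Δ = 2!·2!·4!/9! = 1/3780
Racah Σ t=0..2: t=0:+1/24 t=1:−1/4 t=2:+1/24 = -1/6
⇒ 3j(2 3 3; 0 0 0)² = 4/105, sgn +1
Racah Σ t=0..0: t=0:+1/96 = 1/96
⇒ 3j(2 3 3; 2 -3 1)² = 1/42, sgn +1
4πI² = N·(3j₀)²·(3jₘ)² = 2/9
I = +1·√(0.222222/4π) = 0.13298076

0.132981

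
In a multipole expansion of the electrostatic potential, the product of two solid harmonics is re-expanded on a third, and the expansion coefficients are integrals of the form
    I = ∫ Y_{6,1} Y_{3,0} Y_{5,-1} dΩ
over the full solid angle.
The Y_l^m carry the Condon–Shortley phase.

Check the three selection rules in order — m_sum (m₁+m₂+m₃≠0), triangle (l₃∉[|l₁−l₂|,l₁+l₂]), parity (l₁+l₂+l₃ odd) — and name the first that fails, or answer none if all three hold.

none

Σmᵢ = 0  ✓
l₃∈[|l₁−l₂|,l₁+l₂]=[3,9], have l₃=5  ✓
Σlᵢ = 14 ⇒ even  ✓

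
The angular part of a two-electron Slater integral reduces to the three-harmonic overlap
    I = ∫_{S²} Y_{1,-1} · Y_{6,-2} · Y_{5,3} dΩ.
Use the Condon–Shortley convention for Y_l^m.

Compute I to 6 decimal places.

0.100084

Checks pass: Σm=0; 12 even; l₃=5∈[5,7].
(2·1+1)(2·6+1)(2·5+1) = 429
Δ: 2! 0! 10! / 13! → 1/858
sum: t=1:−1/14400 = -1/14400
3j²(1 6 5; 0 0 0) = Δ·Π!·Σ² = 6/143  (sign +1)
sum: t=2:+1/161280 = 1/161280
3j²(1 6 5; -1 -2 3) = Δ·Π!·Σ² = 1/143  (sign +1)
combine: 4πI² = 429·6/143·1/143 = 18/143
take √, sign +1: I = 0.10008369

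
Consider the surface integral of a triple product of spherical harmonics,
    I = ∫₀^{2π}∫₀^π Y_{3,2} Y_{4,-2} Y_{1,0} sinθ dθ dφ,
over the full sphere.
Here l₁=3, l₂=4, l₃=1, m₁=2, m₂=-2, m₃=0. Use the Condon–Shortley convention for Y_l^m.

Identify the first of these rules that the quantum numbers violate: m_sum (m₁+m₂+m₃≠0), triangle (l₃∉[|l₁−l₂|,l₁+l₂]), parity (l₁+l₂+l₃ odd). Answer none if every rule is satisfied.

none

m₁+m₂+m₃ = 2 − 2 + 0 = 0  ✓
triangle: |3−4|=1 ≤ l₃=1 ≤ 3+4=7  ✓
parity: l₁+l₂+l₃ = 8 is even  ✓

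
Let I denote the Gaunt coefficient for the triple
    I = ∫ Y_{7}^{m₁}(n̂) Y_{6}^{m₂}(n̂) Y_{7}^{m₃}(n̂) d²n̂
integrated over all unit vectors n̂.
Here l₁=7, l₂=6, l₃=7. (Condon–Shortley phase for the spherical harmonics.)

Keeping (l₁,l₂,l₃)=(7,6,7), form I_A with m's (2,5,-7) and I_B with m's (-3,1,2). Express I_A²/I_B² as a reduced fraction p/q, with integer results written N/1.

9438/8575

Shared (l₁,l₂,l₃)=(7,6,7): N and (l;000)² cancel in I_A²/I_B².
A: Δ = 6!·8!·6!/21! = 1/2444321880; Racah Σ t=5..5: t=5:−1/3483648000 = -1/3483648000; ⇒ 3j(7 6 7; 2 5 -7)² = 33/6460, sgn -1
B: Δ = 6!·8!·6!/21! = 1/2444321880; Racah Σ t=2..6: t=2:+1/232243200 t=3:−1/8709120 t=4:+1/2488320 t=5:−1/4147200 t=6:+1/49766400 = 7/99532800; ⇒ 3j(7 6 7; -3 1 2)² = 1715/369512, sgn -1
I_A²/I_B² = (33/6460)/(1715/369512) = 9438/8575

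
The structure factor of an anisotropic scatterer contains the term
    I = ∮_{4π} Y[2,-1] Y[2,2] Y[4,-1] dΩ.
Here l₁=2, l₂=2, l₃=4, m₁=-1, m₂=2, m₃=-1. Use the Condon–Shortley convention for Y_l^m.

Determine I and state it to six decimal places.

-0.090112

m-sum 0 ✓  L=8 even ✓  0≤4≤4 ✓
Π(2lᵢ+1) = 5×5×9 = 225
triangle coeff Δ(2,2,4) = 1/630
Σ_t [0,0]: t=0:+1/16 = 1/16
(3j)²=2/35 [(2 2 4; 0 0 0)], sign=+1
Σ_t [0,0]: t=0:+1/144 = 1/144
(3j)²=1/126 [(2 2 4; -1 2 -1)], sign=-1
⇒ 4πI² = 5/49
I = (-1)√(5/49/(4π)) = -0.09011188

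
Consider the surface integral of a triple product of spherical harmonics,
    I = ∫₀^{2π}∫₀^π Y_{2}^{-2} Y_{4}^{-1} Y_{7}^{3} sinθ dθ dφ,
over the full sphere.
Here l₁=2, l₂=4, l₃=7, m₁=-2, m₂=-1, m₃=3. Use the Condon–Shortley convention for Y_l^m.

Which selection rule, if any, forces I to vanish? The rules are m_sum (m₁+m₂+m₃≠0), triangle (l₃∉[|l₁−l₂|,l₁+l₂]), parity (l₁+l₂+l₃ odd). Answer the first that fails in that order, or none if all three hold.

triangle

Σmᵢ = 0  ✓
l₃∈[|l₁−l₂|,l₁+l₂]=[2,6], have l₃=7  ✗
Σlᵢ = 13 ⇒ odd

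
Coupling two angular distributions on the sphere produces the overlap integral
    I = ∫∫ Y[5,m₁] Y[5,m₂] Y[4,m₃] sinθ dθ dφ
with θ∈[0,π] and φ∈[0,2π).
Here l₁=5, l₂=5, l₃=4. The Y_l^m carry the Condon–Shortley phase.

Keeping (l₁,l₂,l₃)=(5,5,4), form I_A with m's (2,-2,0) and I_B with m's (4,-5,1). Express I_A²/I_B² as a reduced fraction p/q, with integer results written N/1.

l's match ⇒ only the (l;m) 3-j factors differ between A and B.
A: triangle coeff Δ(5,5,4) = 1/3153150; Σ_t [0,3]: t=0:+1/25920 t=1:−1/1920 t=2:+1/1728 t=3:−1/20736 = 1/20736; (3j)²=1/2574 [(5 5 4; 2 -2 0)], sign=+1
B: triangle coeff Δ(5,5,4) = 1/3153150; Σ_t [0,0]: t=0:+1/103680 = 1/103680; (3j)²=4/143 [(5 5 4; 4 -5 1)], sign=-1
I_A²/I_B² = (1/2574)/(4/143) = 1/72

1/72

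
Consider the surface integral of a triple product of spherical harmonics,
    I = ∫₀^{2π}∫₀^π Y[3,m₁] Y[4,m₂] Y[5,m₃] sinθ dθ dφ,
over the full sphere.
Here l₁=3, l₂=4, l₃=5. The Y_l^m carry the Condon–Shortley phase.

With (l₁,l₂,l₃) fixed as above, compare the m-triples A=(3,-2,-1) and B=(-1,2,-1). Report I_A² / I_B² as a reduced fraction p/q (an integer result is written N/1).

Same 3,4,5: normalisation and zero-m 3j drop out of the ratio.
A: Δ: 2! 4! 6! / 13! → 1/180180; sum: t=0:+1/2304 = 1/2304; 3j²(3 4 5; 3 -2 -1) = Δ·Π!·Σ² = 75/4004  (sign +1)
B: Δ: 2! 4! 6! / 13! → 1/180180; sum: t=0:+1/34560 t=1:−1/720 t=2:+1/384 = 43/34560; 3j²(3 4 5; -1 2 -1) = Δ·Π!·Σ² = 1849/180180  (sign +1)
I_A²/I_B² = (75/4004)/(1849/180180) = 3375/1849

3375/1849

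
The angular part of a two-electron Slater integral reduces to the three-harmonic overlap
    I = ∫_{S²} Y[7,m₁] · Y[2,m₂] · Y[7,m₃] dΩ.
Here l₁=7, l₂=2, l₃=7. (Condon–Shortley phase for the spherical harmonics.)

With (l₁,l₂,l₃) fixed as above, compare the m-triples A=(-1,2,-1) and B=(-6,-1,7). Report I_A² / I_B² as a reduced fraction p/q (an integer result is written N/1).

Same 7,2,7: normalisation and zero-m 3j drop out of the ratio.
A: Δ: 2! 12! 2! / 17! → 1/185640; sum: t=2:+1/2073600 = 1/2073600; 3j²(7 2 7; -1 2 -1) = Δ·Π!·Σ² = 28/1105  (sign +1)
B: Δ: 2! 12! 2! / 17! → 1/185640; sum: t=1:−1/958003200 = -1/958003200; 3j²(7 2 7; -6 -1 7) = Δ·Π!·Σ² = 13/680  (sign -1)
I_A²/I_B² = (28/1105)/(13/680) = 224/169

224/169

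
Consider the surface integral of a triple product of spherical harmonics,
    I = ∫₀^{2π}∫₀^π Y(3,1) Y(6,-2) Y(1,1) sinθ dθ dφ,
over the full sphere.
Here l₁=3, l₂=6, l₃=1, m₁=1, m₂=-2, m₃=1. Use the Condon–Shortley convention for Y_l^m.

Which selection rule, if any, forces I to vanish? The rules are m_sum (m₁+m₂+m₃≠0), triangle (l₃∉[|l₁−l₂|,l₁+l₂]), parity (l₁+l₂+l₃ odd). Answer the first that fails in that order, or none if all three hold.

triangle

Σmᵢ = 0  ✓
l₃∈[|l₁−l₂|,l₁+l₂]=[3,9], have l₃=1  ✗
Σlᵢ = 10 ⇒ even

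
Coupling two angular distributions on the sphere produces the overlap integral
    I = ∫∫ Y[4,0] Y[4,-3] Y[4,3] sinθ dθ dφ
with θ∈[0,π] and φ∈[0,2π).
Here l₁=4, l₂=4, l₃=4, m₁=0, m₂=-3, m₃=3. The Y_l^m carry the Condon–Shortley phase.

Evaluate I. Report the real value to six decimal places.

Checks pass: Σm=0; 12 even; l₃=4∈[0,8].
(2·4+1)(2·4+1)(2·4+1) = 729
Δ: 4! 4! 4! / 13! → 1/450450
sum: t=0:+1/13824 t=1:−1/216 t=2:+1/64 t=3:−1/216 t=4:+1/13824 = 5/768
3j²(4 4 4; 0 0 0) = Δ·Π!·Σ² = 18/1001  (sign +1)
sum: t=0:+1/3456 t=1:−1/864 = -1/1152
3j²(4 4 4; 0 -3 3) = Δ·Π!·Σ² = 7/286  (sign +1)
combine: 4πI² = 729·18/1001·7/286 = 6561/20449
take √, sign +1: I = 0.15978796

0.159788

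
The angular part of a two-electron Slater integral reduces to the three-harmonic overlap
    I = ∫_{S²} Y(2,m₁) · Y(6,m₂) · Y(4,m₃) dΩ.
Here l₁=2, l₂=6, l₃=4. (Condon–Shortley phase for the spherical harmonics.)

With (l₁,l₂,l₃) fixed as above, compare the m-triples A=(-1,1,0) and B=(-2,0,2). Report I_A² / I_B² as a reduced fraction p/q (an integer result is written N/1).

Shared (l₁,l₂,l₃)=(2,6,4): N and (l;000)² cancel in I_A²/I_B².
A: Δ = 4!·0!·8!/13! = 1/6435; Racah Σ t=3..3: t=3:−1/3456 = -1/3456; ⇒ 3j(2 6 4; -1 1 0)² = 35/1287, sgn -1
B: Δ = 4!·0!·8!/13! = 1/6435; Racah Σ t=4..4: t=4:+1/34560 = 1/34560; ⇒ 3j(2 6 4; -2 0 2)² = 1/429, sgn +1
I_A²/I_B² = (35/1287)/(1/429) = 35/3

35/3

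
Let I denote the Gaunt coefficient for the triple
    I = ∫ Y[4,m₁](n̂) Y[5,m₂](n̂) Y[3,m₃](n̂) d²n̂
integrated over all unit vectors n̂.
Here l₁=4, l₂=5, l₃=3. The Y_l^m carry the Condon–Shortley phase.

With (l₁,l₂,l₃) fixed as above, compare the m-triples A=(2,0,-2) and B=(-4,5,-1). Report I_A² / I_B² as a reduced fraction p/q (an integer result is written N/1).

40/49

Shared (l₁,l₂,l₃)=(4,5,3): N and (l;000)² cancel in I_A²/I_B².
A: Δ = 6!·2!·4!/13! = 1/180180; Racah Σ t=1..2: t=1:−1/2880 t=2:+1/576 = 1/720; ⇒ 3j(4 5 3; 2 0 -2)² = 80/3003, sgn -1
B: Δ = 6!·2!·4!/13! = 1/180180; Racah Σ t=6..6: t=6:+1/34560 = 1/34560; ⇒ 3j(4 5 3; -4 5 -1)² = 14/429, sgn +1
I_A²/I_B² = (80/3003)/(14/429) = 40/49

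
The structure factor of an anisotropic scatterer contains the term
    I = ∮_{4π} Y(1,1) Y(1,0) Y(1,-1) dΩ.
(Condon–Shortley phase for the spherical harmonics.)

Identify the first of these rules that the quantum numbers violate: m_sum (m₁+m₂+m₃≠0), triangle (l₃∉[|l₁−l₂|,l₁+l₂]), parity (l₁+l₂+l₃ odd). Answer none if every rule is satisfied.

m₁+m₂+m₃ = 1 + 0 − 1 = 0  ✓
triangle: |1−1|=0 ≤ l₃=1 ≤ 1+1=2  ✓
parity: l₁+l₂+l₃ = 3 is odd  ✗

parity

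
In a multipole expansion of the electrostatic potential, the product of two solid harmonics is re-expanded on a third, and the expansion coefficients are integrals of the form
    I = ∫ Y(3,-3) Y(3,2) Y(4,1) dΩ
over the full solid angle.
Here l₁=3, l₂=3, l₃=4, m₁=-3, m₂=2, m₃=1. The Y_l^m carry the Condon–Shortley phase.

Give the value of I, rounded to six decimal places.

0.140463

Checks pass: Σm=0; 10 even; l₃=4∈[0,6].
(2·3+1)(2·3+1)(2·4+1) = 441
Δ: 2! 4! 4! / 11! → 1/34650
sum: t=0:+1/72 t=1:−1/16 t=2:+1/72 = -5/144
3j²(3 3 4; 0 0 0) = Δ·Π!·Σ² = 2/77  (sign -1)
sum: t=2:+1/288 = 1/288
3j²(3 3 4; -3 2 1) = Δ·Π!·Σ² = 5/231  (sign -1)
combine: 4πI² = 441·2/77·5/231 = 30/121
take √, sign +1: I = 0.14046335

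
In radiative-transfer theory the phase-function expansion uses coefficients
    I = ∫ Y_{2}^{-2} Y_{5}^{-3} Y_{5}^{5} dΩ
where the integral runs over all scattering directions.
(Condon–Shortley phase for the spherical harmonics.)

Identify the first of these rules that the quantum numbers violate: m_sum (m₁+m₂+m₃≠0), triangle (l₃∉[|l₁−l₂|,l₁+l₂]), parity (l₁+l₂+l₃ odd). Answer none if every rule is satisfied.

none

azimuthal sum: -2 − 3 + 5 = 0  ✓
3 ≤ 5 ≤ 7 (triangle on l)  ✓
L = 2 + 5 + 5 = 12 (even)  ✓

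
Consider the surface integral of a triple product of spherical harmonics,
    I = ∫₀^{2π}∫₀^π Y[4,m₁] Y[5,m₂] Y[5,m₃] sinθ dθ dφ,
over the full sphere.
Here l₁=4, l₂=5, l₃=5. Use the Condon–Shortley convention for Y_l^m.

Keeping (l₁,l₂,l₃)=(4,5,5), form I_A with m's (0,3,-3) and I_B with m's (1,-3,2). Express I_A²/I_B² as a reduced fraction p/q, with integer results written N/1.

l's match ⇒ only the (l;m) 3-j factors differ between A and B.
A: triangle coeff Δ(4,5,5) = 1/3153150; Σ_t [2,4]: t=2:+1/11520 t=3:−1/4320 t=4:+1/27648 = -1/9216; (3j)²=2/143 [(4 5 5; 0 3 -3)], sign=-1
B: triangle coeff Δ(4,5,5) = 1/3153150; Σ_t [0,2]: t=0:+1/6912 t=1:−1/2880 t=2:+1/17280 = -1/6912; (3j)²=5/429 [(4 5 5; 1 -3 2)], sign=+1
I_A²/I_B² = (2/143)/(5/429) = 6/5

6/5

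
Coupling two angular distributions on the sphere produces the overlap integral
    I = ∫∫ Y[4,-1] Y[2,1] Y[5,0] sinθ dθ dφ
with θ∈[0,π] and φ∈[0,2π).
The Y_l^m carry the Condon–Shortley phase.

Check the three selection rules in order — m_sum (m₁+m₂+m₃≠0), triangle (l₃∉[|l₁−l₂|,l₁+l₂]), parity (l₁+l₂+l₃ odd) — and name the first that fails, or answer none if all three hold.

Σmᵢ = 0  ✓
l₃∈[|l₁−l₂|,l₁+l₂]=[2,6], have l₃=5  ✓
Σlᵢ = 11 ⇒ odd  ✗

parity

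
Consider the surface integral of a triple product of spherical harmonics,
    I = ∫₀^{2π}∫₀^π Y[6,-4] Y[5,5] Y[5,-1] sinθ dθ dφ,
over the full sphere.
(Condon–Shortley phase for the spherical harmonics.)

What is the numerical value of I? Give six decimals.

0.178246

Checks pass: Σm=0; 16 even; l₃=5∈[1,11].
(2·6+1)(2·5+1)(2·5+1) = 1573
Δ: 6! 6! 4! / 17! → 1/28588560
sum: t=1:−1/345600 t=2:+1/13824 t=3:−1/5184 t=4:+1/13824 t=5:−1/345600 = -7/129600
3j²(6 5 5; 0 0 0) = Δ·Π!·Σ² = 80/7293  (sign +1)
sum: t=6:+1/829440 = 1/829440
3j²(6 5 5; -4 5 -1) = Δ·Π!·Σ² = 225/9724  (sign +1)
combine: 4πI² = 1573·80/7293·225/9724 = 1500/3757
take √, sign +1: I = 0.17824613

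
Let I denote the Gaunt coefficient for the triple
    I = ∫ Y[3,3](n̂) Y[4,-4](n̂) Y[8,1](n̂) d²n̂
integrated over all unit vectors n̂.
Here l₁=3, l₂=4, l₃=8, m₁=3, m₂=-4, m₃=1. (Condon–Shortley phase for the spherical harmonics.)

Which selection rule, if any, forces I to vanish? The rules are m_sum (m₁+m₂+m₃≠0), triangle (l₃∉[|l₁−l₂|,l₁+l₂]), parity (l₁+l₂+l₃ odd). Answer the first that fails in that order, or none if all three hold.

m₁+m₂+m₃ = 3 − 4 + 1 = 0  ✓
triangle: |3−4|=1 ≤ l₃=8 ≤ 3+4=7  ✗
parity: l₁+l₂+l₃ = 15 is odd

triangle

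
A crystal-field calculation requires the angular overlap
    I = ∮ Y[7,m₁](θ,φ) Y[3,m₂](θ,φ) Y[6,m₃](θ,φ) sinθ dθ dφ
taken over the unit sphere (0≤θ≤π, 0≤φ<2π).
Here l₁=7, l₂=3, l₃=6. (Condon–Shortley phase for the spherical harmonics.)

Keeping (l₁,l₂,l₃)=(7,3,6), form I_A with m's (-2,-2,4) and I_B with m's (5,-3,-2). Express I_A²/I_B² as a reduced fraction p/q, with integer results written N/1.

640/891

l's match ⇒ only the (l;m) 3-j factors differ between A and B.
A: triangle coeff Δ(7,3,6) = 1/2042040; Σ_t [0,1]: t=0:+1/8709120 t=1:−1/967680 = -1/1088640; (3j)²=800/51051 [(7 3 6; -2 -2 4)], sign=-1
B: triangle coeff Δ(7,3,6) = 1/2042040; Σ_t [0,0]: t=0:+1/3870720 = 1/3870720; (3j)²=135/6188 [(7 3 6; 5 -3 -2)], sign=+1
I_A²/I_B² = (800/51051)/(135/6188) = 640/891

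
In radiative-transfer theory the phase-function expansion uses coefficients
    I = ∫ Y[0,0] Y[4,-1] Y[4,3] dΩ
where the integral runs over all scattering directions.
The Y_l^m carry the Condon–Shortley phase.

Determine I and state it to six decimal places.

0.000000

Σmᵢ = 2 ≠ 0, so the φ-integral vanishes; I = 0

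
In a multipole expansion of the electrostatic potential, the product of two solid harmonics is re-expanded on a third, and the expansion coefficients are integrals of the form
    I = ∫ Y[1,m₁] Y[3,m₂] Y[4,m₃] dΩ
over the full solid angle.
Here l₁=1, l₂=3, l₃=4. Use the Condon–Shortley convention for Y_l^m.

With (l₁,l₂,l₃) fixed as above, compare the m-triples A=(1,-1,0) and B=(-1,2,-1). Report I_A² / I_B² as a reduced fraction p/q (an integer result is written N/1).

Shared (l₁,l₂,l₃)=(1,3,4): N and (l;000)² cancel in I_A²/I_B².
A: Δ = 0!·2!·6!/9! = 1/252; Racah Σ t=0..0: t=0:+1/96 = 1/96; ⇒ 3j(1 3 4; 1 -1 0)² = 1/42, sgn +1
B: Δ = 0!·2!·6!/9! = 1/252; Racah Σ t=0..0: t=0:+1/240 = 1/240; ⇒ 3j(1 3 4; -1 2 -1)² = 1/84, sgn -1
I_A²/I_B² = (1/42)/(1/84) = 2/1

2/1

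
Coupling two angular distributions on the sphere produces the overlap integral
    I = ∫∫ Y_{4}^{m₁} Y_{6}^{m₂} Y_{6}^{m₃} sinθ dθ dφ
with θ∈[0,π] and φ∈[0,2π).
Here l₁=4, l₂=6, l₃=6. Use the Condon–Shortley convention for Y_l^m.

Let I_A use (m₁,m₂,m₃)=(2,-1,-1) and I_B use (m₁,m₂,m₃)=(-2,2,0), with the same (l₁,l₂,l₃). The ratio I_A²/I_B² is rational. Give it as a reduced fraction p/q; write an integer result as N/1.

l's match ⇒ only the (l;m) 3-j factors differ between A and B.
A: triangle coeff Δ(4,6,6) = 1/15315300; Σ_t [0,2]: t=0:+1/69120 t=1:−1/20736 t=2:+1/69120 = -1/51840; (3j)²=280/21879 [(4 6 6; 2 -1 -1)], sign=+1
B: triangle coeff Δ(4,6,6) = 1/15315300; Σ_t [2,4]: t=2:+1/138240 t=3:−1/25920 t=4:+1/55296 = -11/829440; (3j)²=11/1326 [(4 6 6; -2 2 0)], sign=-1
I_A²/I_B² = (280/21879)/(11/1326) = 560/363

560/363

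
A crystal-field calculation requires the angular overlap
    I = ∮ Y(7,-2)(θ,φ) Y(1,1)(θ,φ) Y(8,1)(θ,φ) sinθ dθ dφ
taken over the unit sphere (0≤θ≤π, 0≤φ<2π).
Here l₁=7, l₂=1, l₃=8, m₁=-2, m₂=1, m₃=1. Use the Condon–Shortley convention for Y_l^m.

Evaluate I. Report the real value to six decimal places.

-0.140215

Rules hold: Σm=0, L=16 even, 6≤8≤8.
N = 15·3·17 = 765
Δ = 0!·14!·2!/17! = 1/2040
Racah Σ t=0..0: t=0:+1/25401600 = 1/25401600
⇒ 3j(7 1 8; 0 0 0)² = 8/255, sgn +1
Racah Σ t=0..0: t=0:+1/87091200 = 1/87091200
⇒ 3j(7 1 8; -2 1 1)² = 7/680, sgn -1
4πI² = N·(3j₀)²·(3jₘ)² = 21/85
I = -1·√(0.247059/4π) = -0.14021525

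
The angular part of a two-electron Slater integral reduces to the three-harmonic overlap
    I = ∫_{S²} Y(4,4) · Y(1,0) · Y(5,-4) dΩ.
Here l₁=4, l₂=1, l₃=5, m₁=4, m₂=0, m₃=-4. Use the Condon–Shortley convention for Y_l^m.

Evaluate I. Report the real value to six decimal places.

Rules hold: Σm=0, L=10 even, 3≤5≤5.
N = 9·3·11 = 297
Δ = 0!·8!·2!/11! = 1/495
Racah Σ t=0..0: t=0:+1/576 = 1/576
⇒ 3j(4 1 5; 0 0 0)² = 5/99, sgn -1
Racah Σ t=0..0: t=0:+1/40320 = 1/40320
⇒ 3j(4 1 5; 4 0 -4)² = 1/55, sgn -1
4πI² = N·(3j₀)²·(3jₘ)² = 3/11
I = +1·√(0.272727/4π) = 0.14731920

0.147319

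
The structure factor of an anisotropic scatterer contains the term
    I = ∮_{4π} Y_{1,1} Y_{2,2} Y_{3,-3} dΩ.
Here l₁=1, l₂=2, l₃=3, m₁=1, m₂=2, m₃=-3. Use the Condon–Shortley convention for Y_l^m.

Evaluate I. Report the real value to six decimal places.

m-sum 0 ✓  L=6 even ✓  1≤3≤3 ✓
Π(2lᵢ+1) = 3×5×7 = 105
triangle coeff Δ(1,2,3) = 1/105
Σ_t [0,0]: t=0:+1/4 = 1/4
(3j)²=3/35 [(1 2 3; 0 0 0)], sign=-1
Σ_t [0,0]: t=0:+1/48 = 1/48
(3j)²=1/7 [(1 2 3; 1 2 -3)], sign=+1
⇒ 4πI² = 9/7
I = (-1)√(9/7/(4π)) = -0.31986543

-0.319865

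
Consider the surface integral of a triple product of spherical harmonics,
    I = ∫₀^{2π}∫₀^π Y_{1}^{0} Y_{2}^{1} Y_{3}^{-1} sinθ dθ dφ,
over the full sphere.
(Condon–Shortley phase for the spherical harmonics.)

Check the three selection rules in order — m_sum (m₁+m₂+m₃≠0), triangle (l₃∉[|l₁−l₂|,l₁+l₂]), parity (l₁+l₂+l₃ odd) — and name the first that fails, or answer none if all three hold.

none

azimuthal sum: 0 + 1 − 1 = 0  ✓
1 ≤ 3 ≤ 3 (triangle on l)  ✓
L = 1 + 2 + 3 = 6 (even)  ✓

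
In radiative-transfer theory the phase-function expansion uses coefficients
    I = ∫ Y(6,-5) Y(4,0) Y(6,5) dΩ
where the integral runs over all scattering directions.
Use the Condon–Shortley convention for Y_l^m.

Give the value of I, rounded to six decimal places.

Rules hold: Σm=0, L=16 even, 2≤6≤10.
N = 13·9·13 = 1521
Δ = 4!·8!·4!/17! = 1/15315300
Racah Σ t=0..4: t=0:+1/829440 t=1:−1/25920 t=2:+1/9216 t=3:−1/25920 t=4:+1/829440 = 7/207360
⇒ 3j(6 4 6; 0 0 0)² = 28/2431, sgn +1
Racah Σ t=3..4: t=3:−1/1451520 t=4:+1/2903040 = -1/2903040
⇒ 3j(6 4 6; -5 0 5)² = 11/1547, sgn +1
4πI² = N·(3j₀)²·(3jₘ)² = 36/289
I = +1·√(0.124567/4π) = 0.09956287

0.099563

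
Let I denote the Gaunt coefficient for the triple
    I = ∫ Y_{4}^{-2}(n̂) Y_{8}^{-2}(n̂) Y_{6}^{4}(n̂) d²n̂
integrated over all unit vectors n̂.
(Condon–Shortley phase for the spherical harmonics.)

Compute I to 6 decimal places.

m-sum 0 ✓  L=18 even ✓  4≤6≤12 ✓
Π(2lᵢ+1) = 9×17×13 = 1989
triangle coeff Δ(4,8,6) = 1/23279256
Σ_t [2,4]: t=2:+1/1658880 t=3:−1/518400 t=4:+1/1658880 = -1/1382400
(3j)²=504/46189 [(4 8 6; 0 0 0)], sign=-1
Σ_t [4,6]: t=4:+1/7741440 t=5:−1/43545600 t=6:+1/5225472000 = 139/1306368000
(3j)²=38642/2909907 [(4 8 6; -2 -2 4)], sign=+1
⇒ 4πI² = 2782224/9653501
I = (-1)√(2782224/9653501/(4π)) = -0.15144282

-0.151443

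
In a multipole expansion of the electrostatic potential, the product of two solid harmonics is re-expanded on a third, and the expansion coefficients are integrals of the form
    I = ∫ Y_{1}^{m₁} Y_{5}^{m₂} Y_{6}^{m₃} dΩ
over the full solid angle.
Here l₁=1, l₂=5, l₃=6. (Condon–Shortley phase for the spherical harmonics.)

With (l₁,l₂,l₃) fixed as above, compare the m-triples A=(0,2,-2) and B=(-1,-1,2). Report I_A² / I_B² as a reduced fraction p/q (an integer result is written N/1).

8/7

Shared (l₁,l₂,l₃)=(1,5,6): N and (l;000)² cancel in I_A²/I_B².
A: Δ = 0!·2!·10!/13! = 1/858; Racah Σ t=0..0: t=0:+1/30240 = 1/30240; ⇒ 3j(1 5 6; 0 2 -2)² = 16/429, sgn +1
B: Δ = 0!·2!·10!/13! = 1/858; Racah Σ t=0..0: t=0:+1/34560 = 1/34560; ⇒ 3j(1 5 6; -1 -1 2)² = 14/429, sgn +1
I_A²/I_B² = (16/429)/(14/429) = 8/7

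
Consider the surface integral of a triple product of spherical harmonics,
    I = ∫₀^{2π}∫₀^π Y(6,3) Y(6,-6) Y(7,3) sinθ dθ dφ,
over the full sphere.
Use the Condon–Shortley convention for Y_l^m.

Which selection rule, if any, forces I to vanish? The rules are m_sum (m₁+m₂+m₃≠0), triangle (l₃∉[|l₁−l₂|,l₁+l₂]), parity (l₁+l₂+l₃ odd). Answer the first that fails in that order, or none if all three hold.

m₁+m₂+m₃ = 3 − 6 + 3 = 0  ✓
triangle: |6−6|=0 ≤ l₃=7 ≤ 6+6=12  ✓
parity: l₁+l₂+l₃ = 19 is odd  ✗

parity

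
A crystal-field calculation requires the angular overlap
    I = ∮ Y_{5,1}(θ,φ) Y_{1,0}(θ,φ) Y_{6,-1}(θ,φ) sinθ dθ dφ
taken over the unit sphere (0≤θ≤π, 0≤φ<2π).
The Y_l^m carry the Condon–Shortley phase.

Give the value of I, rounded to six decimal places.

m-sum 0 ✓  L=12 even ✓  4≤6≤6 ✓
Π(2lᵢ+1) = 11×3×13 = 429
triangle coeff Δ(5,1,6) = 1/858
Σ_t [0,0]: t=0:+1/14400 = 1/14400
(3j)²=6/143 [(5 1 6; 0 0 0)], sign=+1
Σ_t [0,0]: t=0:+1/17280 = 1/17280
(3j)²=35/858 [(5 1 6; 1 0 -1)], sign=-1
⇒ 4πI² = 105/143
I = (-1)√(105/143/(4π)) = -0.24172507

-0.241725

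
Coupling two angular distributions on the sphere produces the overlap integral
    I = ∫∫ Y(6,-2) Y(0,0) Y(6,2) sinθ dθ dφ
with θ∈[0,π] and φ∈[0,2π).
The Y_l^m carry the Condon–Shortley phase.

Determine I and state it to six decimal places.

m-sum 0 ✓  L=12 even ✓  6≤6≤6 ✓
Π(2lᵢ+1) = 13×1×13 = 169
triangle coeff Δ(6,0,6) = 1/13
Σ_t [0,0]: t=0:+1/518400 = 1/518400
(3j)²=1/13 [(6 0 6; 0 0 0)], sign=+1
Σ_t [0,0]: t=0:+1/967680 = 1/967680
(3j)²=1/13 [(6 0 6; -2 0 2)], sign=+1
⇒ 4πI² = 1/1
I = (+1)√(1/1/(4π)) = 0.28209479

0.282095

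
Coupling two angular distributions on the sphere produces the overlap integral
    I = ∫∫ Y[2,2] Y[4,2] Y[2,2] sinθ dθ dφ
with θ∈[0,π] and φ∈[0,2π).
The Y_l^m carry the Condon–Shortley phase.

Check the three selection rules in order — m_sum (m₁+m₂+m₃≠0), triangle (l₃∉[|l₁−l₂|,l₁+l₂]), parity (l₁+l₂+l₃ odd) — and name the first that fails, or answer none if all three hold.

m_sum

Σmᵢ = 6  ✗
l₃∈[|l₁−l₂|,l₁+l₂]=[2,6], have l₃=2
Σlᵢ = 8 ⇒ even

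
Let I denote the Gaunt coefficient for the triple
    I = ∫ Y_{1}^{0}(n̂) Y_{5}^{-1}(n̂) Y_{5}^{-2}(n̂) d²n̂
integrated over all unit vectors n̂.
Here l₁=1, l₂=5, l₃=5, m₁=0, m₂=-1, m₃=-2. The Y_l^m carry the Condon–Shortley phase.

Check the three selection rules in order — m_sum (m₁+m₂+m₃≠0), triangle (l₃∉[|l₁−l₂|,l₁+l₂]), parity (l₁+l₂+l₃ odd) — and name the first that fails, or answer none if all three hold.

m_sum

m₁+m₂+m₃ = 0 − 1 − 2 = -3  ✗
triangle: |1−5|=4 ≤ l₃=5 ≤ 1+5=6
parity: l₁+l₂+l₃ = 11 is odd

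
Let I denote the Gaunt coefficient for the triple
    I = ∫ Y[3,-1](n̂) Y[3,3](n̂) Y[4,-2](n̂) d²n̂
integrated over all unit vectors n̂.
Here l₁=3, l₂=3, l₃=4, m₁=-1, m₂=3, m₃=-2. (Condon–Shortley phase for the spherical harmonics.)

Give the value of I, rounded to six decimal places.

-0.188451

m-sum 0 ✓  L=10 even ✓  0≤4≤6 ✓
Π(2lᵢ+1) = 7×7×9 = 441
triangle coeff Δ(3,3,4) = 1/34650
Σ_t [0,2]: t=0:+1/72 t=1:−1/16 t=2:+1/72 = -5/144
(3j)²=2/77 [(3 3 4; 0 0 0)], sign=-1
Σ_t [2,2]: t=2:+1/192 = 1/192
(3j)²=3/77 [(3 3 4; -1 3 -2)], sign=+1
⇒ 4πI² = 54/121
I = (-1)√(54/121/(4π)) = -0.18845135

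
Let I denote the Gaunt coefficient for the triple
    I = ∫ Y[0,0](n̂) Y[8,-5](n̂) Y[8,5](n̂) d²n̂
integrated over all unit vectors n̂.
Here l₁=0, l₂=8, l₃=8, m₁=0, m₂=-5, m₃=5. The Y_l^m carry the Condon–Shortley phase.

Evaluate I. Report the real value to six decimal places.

-0.282095

m-sum 0 ✓  L=16 even ✓  8≤8≤8 ✓
Π(2lᵢ+1) = 1×17×17 = 289
triangle coeff Δ(0,8,8) = 1/17
Σ_t [0,0]: t=0:+1/1625702400 = 1/1625702400
(3j)²=1/17 [(0 8 8; 0 0 0)], sign=+1
Σ_t [0,0]: t=0:+1/37362124800 = 1/37362124800
(3j)²=1/17 [(0 8 8; 0 -5 5)], sign=-1
⇒ 4πI² = 1/1
I = (-1)√(1/1/(4π)) = -0.28209479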